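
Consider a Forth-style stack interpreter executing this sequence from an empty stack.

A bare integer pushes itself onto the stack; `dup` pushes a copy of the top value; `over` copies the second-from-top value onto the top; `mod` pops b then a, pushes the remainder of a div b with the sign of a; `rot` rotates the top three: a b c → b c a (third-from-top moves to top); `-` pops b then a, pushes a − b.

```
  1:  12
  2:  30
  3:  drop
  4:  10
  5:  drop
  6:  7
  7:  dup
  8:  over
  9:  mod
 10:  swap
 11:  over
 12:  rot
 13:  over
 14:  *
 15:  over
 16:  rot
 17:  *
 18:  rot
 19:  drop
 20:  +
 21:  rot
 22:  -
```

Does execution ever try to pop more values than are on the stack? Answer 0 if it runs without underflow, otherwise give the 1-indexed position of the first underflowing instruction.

12   → 12
30   → 12 30
drop → 12
10   → 12 10
drop → 12
7    → 12 7
dup  → 12 7 7
over → 12 7 7 7
mod  → 12 7 0
swap → 12 0 7
over → 12 0 7 0
rot  → 12 7 0 0
over → 12 7 0 0 0
*    → 12 7 0 0
over → 12 7 0 0 0
rot  → 12 7 0 0 0
*    → 12 7 0 0
rot  → 12 0 0 7
drop → 12 0 0
+    → 12 0
rot  — needs 3 operands, stack has 2 → underflow

21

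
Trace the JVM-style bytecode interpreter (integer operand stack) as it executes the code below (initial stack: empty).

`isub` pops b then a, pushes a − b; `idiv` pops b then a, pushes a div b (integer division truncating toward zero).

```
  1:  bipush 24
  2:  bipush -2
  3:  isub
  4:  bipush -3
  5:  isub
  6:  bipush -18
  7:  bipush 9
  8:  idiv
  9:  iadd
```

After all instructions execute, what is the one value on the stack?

27

bipush 24  : 24
bipush -2  : 24 -2
isub       : 26
bipush -3  : 26 -3
isub       : 29
bipush -18 : 29 -18
bipush 9   : 29 -18 9
idiv       : 29 -2
iadd       : 27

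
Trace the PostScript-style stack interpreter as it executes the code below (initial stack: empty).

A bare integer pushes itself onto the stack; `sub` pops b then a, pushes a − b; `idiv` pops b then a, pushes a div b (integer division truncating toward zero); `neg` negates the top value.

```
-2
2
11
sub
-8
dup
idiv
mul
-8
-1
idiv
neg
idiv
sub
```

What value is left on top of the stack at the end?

-3

-2   -> [-2]
2    -> [-2, 2]
11   -> [-2, 2, 11]
sub  -> [-2, -9]
-8   -> [-2, -9, -8]
dup  -> [-2, -9, -8, -8]
idiv -> [-2, -9, 1]
mul  -> [-2, -9]
-8   -> [-2, -9, -8]
-1   -> [-2, -9, -8, -1]
idiv -> [-2, -9, 8]
neg  -> [-2, -9, -8]
idiv -> [-2, 1]
sub  -> [-3]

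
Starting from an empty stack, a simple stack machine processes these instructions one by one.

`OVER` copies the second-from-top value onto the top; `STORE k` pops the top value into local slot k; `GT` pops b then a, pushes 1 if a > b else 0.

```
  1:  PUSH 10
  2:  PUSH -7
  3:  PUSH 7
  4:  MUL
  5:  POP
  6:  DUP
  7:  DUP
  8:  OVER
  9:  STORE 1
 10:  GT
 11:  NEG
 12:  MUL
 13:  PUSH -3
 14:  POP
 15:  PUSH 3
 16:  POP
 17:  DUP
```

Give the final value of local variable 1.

PUSH 10 : [10]
PUSH -7 : [10, -7]
PUSH 7  : [10, -7, 7]
MUL     : [10, -49]
POP     : [10]
DUP     : [10, 10]
DUP     : [10, 10, 10]
OVER    : [10, 10, 10, 10]
STORE 1 : [10, 10, 10]
GT      : [10, 0]
NEG     : [10, 0]
MUL     : [0]
PUSH -3 : [0, -3]
POP     : [0]
PUSH 3  : [0, 3]
POP     : [0]
DUP     : [0, 0]

10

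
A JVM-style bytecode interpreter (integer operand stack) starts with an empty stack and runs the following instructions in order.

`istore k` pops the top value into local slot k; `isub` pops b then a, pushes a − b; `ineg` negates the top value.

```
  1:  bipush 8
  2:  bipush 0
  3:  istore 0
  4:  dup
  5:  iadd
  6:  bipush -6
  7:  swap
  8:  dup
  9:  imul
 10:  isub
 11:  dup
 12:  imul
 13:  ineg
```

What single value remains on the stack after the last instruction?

bipush 8  → [8]
bipush 0  → [8, 0]
istore 0  → [8]
dup       → [8, 8]
iadd      → [16]
bipush -6 → [16, -6]
swap      → [-6, 16]
dup       → [-6, 16, 16]
imul      → [-6, 256]
isub      → [-262]
dup       → [-262, -262]
imul      → [68644]
ineg      → [-68644]

-68644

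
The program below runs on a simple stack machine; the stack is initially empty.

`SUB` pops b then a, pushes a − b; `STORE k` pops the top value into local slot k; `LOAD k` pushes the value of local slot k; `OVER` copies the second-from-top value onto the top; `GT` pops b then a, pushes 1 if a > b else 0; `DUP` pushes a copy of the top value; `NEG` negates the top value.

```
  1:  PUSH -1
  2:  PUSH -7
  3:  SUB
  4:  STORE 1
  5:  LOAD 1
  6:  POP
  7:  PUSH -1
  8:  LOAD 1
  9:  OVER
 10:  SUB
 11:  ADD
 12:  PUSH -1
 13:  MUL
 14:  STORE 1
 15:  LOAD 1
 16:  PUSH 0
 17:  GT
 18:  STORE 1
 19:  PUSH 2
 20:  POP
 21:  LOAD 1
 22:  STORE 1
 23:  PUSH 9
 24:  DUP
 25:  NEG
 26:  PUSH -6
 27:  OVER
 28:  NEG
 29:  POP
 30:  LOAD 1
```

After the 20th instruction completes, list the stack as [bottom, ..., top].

PUSH -1  -1
PUSH -7  -1 -7
SUB      6
STORE 1  (empty)
LOAD 1   6
POP      (empty)
PUSH -1  -1
LOAD 1   -1 6
OVER     -1 6 -1
SUB      -1 7
ADD      6
PUSH -1  6 -1
MUL      -6
STORE 1  (empty)
LOAD 1   -6
PUSH 0   -6 0
GT       0
STORE 1  (empty)
PUSH 2   2
POP      (empty)

[]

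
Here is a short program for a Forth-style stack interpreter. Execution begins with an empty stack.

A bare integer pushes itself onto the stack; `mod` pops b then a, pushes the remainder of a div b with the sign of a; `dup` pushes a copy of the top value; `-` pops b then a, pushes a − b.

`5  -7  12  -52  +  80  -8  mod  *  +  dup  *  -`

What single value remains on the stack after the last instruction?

-44

5   → 5
-7  → 5 -7
12  → 5 -7 12
-52 → 5 -7 12 -52
+   → 5 -7 -40
80  → 5 -7 -40 80
-8  → 5 -7 -40 80 -8
mod → 5 -7 -40 0
*   → 5 -7 0
+   → 5 -7
dup → 5 -7 -7
*   → 5 49
-   → -44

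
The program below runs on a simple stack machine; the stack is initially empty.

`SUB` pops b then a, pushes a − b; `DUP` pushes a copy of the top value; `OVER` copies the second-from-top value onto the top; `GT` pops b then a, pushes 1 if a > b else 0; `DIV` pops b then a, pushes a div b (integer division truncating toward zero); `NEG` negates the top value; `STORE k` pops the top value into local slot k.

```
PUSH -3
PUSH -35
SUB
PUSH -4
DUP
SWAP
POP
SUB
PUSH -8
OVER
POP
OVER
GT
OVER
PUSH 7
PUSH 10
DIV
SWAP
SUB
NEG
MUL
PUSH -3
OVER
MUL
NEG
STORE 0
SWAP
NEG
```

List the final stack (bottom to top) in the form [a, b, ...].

[0, -36]

PUSH -3   [-3]
PUSH -35  [-3, -35]
SUB       [32]
PUSH -4   [32, -4]
DUP       [32, -4, -4]
SWAP      [32, -4, -4]
POP       [32, -4]
SUB       [36]
PUSH -8   [36, -8]
OVER      [36, -8, 36]
POP       [36, -8]
OVER      [36, -8, 36]
GT        [36, 0]
OVER      [36, 0, 36]
PUSH 7    [36, 0, 36, 7]
PUSH 10   [36, 0, 36, 7, 10]
DIV       [36, 0, 36, 0]
SWAP      [36, 0, 0, 36]
SUB       [36, 0, -36]
NEG       [36, 0, 36]
MUL       [36, 0]
PUSH -3   [36, 0, -3]
OVER      [36, 0, -3, 0]
MUL       [36, 0, 0]
NEG       [36, 0, 0]
STORE 0   [36, 0]
SWAP      [0, 36]
NEG       [0, -36]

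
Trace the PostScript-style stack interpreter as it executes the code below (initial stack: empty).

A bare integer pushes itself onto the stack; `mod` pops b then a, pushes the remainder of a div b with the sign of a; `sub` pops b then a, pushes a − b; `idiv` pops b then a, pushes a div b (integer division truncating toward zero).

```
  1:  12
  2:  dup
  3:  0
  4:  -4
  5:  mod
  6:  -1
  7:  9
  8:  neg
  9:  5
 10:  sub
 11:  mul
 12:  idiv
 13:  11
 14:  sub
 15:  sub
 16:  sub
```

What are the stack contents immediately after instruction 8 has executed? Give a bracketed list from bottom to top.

[12, 12, 0, -1, -9]

12   12
dup  12 12
0    12 12 0
-4   12 12 0 -4
mod  12 12 0
-1   12 12 0 -1
9    12 12 0 -1 9
neg  12 12 0 -1 -9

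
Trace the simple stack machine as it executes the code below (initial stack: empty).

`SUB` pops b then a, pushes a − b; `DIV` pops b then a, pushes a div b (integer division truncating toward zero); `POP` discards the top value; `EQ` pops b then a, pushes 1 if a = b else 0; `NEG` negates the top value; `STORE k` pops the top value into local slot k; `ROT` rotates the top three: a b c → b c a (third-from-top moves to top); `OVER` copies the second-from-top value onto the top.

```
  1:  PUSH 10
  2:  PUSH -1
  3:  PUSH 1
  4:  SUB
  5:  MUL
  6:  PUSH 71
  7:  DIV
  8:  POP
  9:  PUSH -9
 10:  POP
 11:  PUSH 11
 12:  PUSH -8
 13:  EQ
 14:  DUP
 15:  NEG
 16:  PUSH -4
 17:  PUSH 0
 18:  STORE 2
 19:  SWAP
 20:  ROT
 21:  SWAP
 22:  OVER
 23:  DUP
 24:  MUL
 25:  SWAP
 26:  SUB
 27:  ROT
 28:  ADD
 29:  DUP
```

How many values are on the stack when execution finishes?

3

PUSH 10  10
PUSH -1  10 -1
PUSH 1   10 -1 1
SUB      10 -2
MUL      -20
PUSH 71  -20 71
DIV      0
POP      (empty)
PUSH -9  -9
POP      (empty)
PUSH 11  11
PUSH -8  11 -8
EQ       0
DUP      0 0
NEG      0 0
PUSH -4  0 0 -4
PUSH 0   0 0 -4 0
STORE 2  0 0 -4
SWAP     0 -4 0
ROT      -4 0 0
SWAP     -4 0 0
OVER     -4 0 0 0
DUP      -4 0 0 0 0
MUL      -4 0 0 0
SWAP     -4 0 0 0
SUB      -4 0 0
ROT      0 0 -4
ADD      0 -4
DUP      0 -4 -4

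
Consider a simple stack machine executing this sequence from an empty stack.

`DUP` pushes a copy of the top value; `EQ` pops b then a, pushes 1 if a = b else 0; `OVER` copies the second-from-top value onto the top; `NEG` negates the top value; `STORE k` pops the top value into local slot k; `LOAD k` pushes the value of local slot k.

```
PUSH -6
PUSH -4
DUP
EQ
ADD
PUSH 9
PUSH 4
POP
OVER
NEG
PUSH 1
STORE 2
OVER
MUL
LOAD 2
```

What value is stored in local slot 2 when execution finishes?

PUSH -6 → -6
PUSH -4 → -6 -4
DUP     → -6 -4 -4
EQ      → -6 1
ADD     → -5
PUSH 9  → -5 9
PUSH 4  → -5 9 4
POP     → -5 9
OVER    → -5 9 -5
NEG     → -5 9 5
PUSH 1  → -5 9 5 1
STORE 2 → -5 9 5
OVER    → -5 9 5 9
MUL     → -5 9 45
LOAD 2  → -5 9 45 1

1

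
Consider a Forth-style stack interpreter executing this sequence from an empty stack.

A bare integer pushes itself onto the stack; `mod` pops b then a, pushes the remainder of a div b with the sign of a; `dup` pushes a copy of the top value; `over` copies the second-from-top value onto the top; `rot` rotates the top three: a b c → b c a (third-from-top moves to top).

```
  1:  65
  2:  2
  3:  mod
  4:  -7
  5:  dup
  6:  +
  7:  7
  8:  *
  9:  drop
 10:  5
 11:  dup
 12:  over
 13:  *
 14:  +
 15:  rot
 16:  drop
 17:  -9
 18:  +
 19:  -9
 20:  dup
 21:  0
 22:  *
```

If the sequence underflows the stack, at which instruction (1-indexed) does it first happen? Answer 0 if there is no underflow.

15

65    65
2     65 2
mod   1
-7    1 -7
dup   1 -7 -7
+     1 -14
7     1 -14 7
*     1 -98
drop  1
5     1 5
dup   1 5 5
over  1 5 5 5
*     1 5 25
+     1 30
rot  — needs 3 operands, stack has 2 → underflow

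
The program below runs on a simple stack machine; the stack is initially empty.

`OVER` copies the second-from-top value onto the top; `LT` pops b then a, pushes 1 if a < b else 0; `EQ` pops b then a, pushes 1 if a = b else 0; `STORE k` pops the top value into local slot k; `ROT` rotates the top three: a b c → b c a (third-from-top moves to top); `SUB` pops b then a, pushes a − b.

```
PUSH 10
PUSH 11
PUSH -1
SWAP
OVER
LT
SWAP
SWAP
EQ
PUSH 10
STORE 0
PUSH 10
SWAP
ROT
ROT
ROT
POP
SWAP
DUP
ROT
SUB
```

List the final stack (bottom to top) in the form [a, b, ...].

[10, 0]

PUSH 10 : [10]
PUSH 11 : [10, 11]
PUSH -1 : [10, 11, -1]
SWAP    : [10, -1, 11]
OVER    : [10, -1, 11, -1]
LT      : [10, -1, 0]
SWAP    : [10, 0, -1]
SWAP    : [10, -1, 0]
EQ      : [10, 0]
PUSH 10 : [10, 0, 10]
STORE 0 : [10, 0]
PUSH 10 : [10, 0, 10]
SWAP    : [10, 10, 0]
ROT     : [10, 0, 10]
ROT     : [0, 10, 10]
ROT     : [10, 10, 0]
POP     : [10, 10]
SWAP    : [10, 10]
DUP     : [10, 10, 10]
ROT     : [10, 10, 10]
SUB     : [10, 0]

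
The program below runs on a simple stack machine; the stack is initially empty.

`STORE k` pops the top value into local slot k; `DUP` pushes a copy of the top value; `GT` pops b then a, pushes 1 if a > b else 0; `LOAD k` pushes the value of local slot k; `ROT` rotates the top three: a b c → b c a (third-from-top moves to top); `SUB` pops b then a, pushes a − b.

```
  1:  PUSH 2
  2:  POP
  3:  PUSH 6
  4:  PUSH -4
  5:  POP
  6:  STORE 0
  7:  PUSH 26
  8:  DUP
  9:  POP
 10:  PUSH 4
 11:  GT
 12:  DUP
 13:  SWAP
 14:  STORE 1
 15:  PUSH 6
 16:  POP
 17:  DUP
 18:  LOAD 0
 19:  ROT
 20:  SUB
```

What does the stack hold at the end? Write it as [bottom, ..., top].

PUSH 2   [2]
POP      []
PUSH 6   [6]
PUSH -4  [6, -4]
POP      [6]
STORE 0  []
PUSH 26  [26]
DUP      [26, 26]
POP      [26]
PUSH 4   [26, 4]
GT       [1]
DUP      [1, 1]
SWAP     [1, 1]
STORE 1  [1]
PUSH 6   [1, 6]
POP      [1]
DUP      [1, 1]
LOAD 0   [1, 1, 6]
ROT      [1, 6, 1]
SUB      [1, 5]

[1, 5]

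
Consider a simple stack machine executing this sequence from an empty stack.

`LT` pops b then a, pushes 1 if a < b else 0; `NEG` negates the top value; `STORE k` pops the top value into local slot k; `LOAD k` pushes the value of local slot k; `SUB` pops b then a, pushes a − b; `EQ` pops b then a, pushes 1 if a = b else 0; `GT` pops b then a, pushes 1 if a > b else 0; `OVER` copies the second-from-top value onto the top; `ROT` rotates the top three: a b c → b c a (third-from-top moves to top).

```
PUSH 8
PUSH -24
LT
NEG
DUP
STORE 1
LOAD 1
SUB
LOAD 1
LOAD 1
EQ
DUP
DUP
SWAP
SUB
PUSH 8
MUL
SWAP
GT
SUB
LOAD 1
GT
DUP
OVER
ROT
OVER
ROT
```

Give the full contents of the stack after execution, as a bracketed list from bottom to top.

PUSH 8    8
PUSH -24  8 -24
LT        0
NEG       0
DUP       0 0
STORE 1   0
LOAD 1    0 0
SUB       0
LOAD 1    0 0
LOAD 1    0 0 0
EQ        0 1
DUP       0 1 1
DUP       0 1 1 1
SWAP      0 1 1 1
SUB       0 1 0
PUSH 8    0 1 0 8
MUL       0 1 0
SWAP      0 0 1
GT        0 0
SUB       0
LOAD 1    0 0
GT        0
DUP       0 0
OVER      0 0 0
ROT       0 0 0
OVER      0 0 0 0
ROT       0 0 0 0

[0, 0, 0, 0]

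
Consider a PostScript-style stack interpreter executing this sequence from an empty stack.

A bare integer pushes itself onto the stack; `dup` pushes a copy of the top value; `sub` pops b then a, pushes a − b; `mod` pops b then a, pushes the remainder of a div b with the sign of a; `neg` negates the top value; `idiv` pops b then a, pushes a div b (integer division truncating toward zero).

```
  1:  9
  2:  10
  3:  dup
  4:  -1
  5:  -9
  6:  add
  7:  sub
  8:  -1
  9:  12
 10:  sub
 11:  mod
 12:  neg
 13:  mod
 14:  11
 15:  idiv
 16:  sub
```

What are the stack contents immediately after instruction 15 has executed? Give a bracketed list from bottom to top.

[9, 0]

9     [9]
10    [9, 10]
dup   [9, 10, 10]
-1    [9, 10, 10, -1]
-9    [9, 10, 10, -1, -9]
add   [9, 10, 10, -10]
sub   [9, 10, 20]
-1    [9, 10, 20, -1]
12    [9, 10, 20, -1, 12]
sub   [9, 10, 20, -13]
mod   [9, 10, 7]
neg   [9, 10, -7]
mod   [9, 3]
11    [9, 3, 11]
idiv  [9, 0]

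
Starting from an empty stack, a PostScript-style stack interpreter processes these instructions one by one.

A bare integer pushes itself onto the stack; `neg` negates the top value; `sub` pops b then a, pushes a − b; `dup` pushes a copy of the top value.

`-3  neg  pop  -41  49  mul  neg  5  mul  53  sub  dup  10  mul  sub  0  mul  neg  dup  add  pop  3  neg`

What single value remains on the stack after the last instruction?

-3  : -3
neg : 3
pop : (empty)
-41 : -41
49  : -41 49
mul : -2009
neg : 2009
5   : 2009 5
mul : 10045
53  : 10045 53
sub : 9992
dup : 9992 9992
10  : 9992 9992 10
mul : 9992 99920
sub : -89928
0   : -89928 0
mul : 0
neg : 0
dup : 0 0
add : 0
pop : (empty)
3   : 3
neg : -3

-3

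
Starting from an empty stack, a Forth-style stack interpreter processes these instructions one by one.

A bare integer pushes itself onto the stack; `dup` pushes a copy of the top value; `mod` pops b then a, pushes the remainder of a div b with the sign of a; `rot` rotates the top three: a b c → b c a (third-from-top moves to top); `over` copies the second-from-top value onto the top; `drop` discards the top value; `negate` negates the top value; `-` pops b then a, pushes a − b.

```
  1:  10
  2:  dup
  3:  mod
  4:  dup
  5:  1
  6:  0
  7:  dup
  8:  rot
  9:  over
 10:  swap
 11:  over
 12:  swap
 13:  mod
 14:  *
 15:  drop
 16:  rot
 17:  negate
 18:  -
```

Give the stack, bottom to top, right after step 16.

[0, 0, 0, 0]

10    10
dup   10 10
mod   0
dup   0 0
1     0 0 1
0     0 0 1 0
dup   0 0 1 0 0
rot   0 0 0 0 1
over  0 0 0 0 1 0
swap  0 0 0 0 0 1
over  0 0 0 0 0 1 0
swap  0 0 0 0 0 0 1
mod   0 0 0 0 0 0
*     0 0 0 0 0
drop  0 0 0 0
rot   0 0 0 0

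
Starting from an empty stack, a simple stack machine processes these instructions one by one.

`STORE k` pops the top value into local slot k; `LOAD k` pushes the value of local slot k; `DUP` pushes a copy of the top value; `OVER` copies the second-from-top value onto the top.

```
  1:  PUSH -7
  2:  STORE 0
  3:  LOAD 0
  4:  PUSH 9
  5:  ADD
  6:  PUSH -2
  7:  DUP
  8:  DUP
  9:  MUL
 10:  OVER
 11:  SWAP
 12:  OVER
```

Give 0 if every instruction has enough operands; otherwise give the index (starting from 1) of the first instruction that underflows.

0

PUSH -7 : [-7]
STORE 0 : []
LOAD 0  : [-7]
PUSH 9  : [-7, 9]
ADD     : [2]
PUSH -2 : [2, -2]
DUP     : [2, -2, -2]
DUP     : [2, -2, -2, -2]
MUL     : [2, -2, 4]
OVER    : [2, -2, 4, -2]
SWAP    : [2, -2, -2, 4]
OVER    : [2, -2, -2, 4, -2]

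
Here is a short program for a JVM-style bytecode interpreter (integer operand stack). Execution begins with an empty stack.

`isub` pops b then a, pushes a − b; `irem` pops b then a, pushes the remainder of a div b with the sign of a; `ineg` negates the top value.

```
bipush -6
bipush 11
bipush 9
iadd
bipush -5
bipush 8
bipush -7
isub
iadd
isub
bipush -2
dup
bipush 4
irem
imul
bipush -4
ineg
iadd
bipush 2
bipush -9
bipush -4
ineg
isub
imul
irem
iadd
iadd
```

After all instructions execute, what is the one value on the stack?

12

bipush -6  -6
bipush 11  -6 11
bipush 9   -6 11 9
iadd       -6 20
bipush -5  -6 20 -5
bipush 8   -6 20 -5 8
bipush -7  -6 20 -5 8 -7
isub       -6 20 -5 15
iadd       -6 20 10
isub       -6 10
bipush -2  -6 10 -2
dup        -6 10 -2 -2
bipush 4   -6 10 -2 -2 4
irem       -6 10 -2 -2
imul       -6 10 4
bipush -4  -6 10 4 -4
ineg       -6 10 4 4
iadd       -6 10 8
bipush 2   -6 10 8 2
bipush -9  -6 10 8 2 -9
bipush -4  -6 10 8 2 -9 -4
ineg       -6 10 8 2 -9 4
isub       -6 10 8 2 -13
imul       -6 10 8 -26
irem       -6 10 8
iadd       -6 18
iadd       12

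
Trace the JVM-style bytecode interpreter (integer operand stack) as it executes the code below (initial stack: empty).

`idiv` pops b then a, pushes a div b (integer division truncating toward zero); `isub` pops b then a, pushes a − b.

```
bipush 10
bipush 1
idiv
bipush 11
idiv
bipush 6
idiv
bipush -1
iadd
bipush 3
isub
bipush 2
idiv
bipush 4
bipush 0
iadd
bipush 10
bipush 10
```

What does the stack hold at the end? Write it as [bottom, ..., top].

[-2, 4, 10, 10]

bipush 10 → 10
bipush 1  → 10 1
idiv      → 10
bipush 11 → 10 11
idiv      → 0
bipush 6  → 0 6
idiv      → 0
bipush -1 → 0 -1
iadd      → -1
bipush 3  → -1 3
isub      → -4
bipush 2  → -4 2
idiv      → -2
bipush 4  → -2 4
bipush 0  → -2 4 0
iadd      → -2 4
bipush 10 → -2 4 10
bipush 10 → -2 4 10 10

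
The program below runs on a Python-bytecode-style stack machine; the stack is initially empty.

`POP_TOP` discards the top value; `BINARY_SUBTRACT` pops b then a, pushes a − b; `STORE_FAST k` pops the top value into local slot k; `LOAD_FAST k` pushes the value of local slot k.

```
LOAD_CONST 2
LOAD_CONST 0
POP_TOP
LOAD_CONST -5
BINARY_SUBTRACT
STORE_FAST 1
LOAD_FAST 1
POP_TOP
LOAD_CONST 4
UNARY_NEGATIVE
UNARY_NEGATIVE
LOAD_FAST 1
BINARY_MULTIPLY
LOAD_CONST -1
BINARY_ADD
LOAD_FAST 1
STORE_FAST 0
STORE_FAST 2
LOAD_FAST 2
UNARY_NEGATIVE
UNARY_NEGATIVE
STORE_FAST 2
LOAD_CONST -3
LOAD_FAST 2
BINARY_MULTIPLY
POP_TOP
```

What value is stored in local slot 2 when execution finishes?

27

LOAD_CONST 2    -> 2
LOAD_CONST 0    -> 2 0
POP_TOP         -> 2
LOAD_CONST -5   -> 2 -5
BINARY_SUBTRACT -> 7
STORE_FAST 1    -> (empty)
LOAD_FAST 1     -> 7
POP_TOP         -> (empty)
LOAD_CONST 4    -> 4
UNARY_NEGATIVE  -> -4
UNARY_NEGATIVE  -> 4
LOAD_FAST 1     -> 4 7
BINARY_MULTIPLY -> 28
LOAD_CONST -1   -> 28 -1
BINARY_ADD      -> 27
LOAD_FAST 1     -> 27 7
STORE_FAST 0    -> 27
STORE_FAST 2    -> (empty)
LOAD_FAST 2     -> 27
UNARY_NEGATIVE  -> -27
UNARY_NEGATIVE  -> 27
STORE_FAST 2    -> (empty)
LOAD_CONST -3   -> -3
LOAD_FAST 2     -> -3 27
BINARY_MULTIPLY -> -81
POP_TOP         -> (empty)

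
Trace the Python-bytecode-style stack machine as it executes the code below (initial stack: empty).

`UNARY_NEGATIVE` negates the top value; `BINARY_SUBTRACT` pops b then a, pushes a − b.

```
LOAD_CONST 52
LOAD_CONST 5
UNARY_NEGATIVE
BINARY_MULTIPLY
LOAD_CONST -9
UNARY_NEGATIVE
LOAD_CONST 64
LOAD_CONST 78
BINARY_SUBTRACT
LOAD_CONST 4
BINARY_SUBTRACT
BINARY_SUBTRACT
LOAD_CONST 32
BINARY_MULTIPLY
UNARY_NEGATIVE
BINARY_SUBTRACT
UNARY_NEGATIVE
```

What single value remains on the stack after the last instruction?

-604

LOAD_CONST 52   : 52
LOAD_CONST 5    : 52 5
UNARY_NEGATIVE  : 52 -5
BINARY_MULTIPLY : -260
LOAD_CONST -9   : -260 -9
UNARY_NEGATIVE  : -260 9
LOAD_CONST 64   : -260 9 64
LOAD_CONST 78   : -260 9 64 78
BINARY_SUBTRACT : -260 9 -14
LOAD_CONST 4    : -260 9 -14 4
BINARY_SUBTRACT : -260 9 -18
BINARY_SUBTRACT : -260 27
LOAD_CONST 32   : -260 27 32
BINARY_MULTIPLY : -260 864
UNARY_NEGATIVE  : -260 -864
BINARY_SUBTRACT : 604
UNARY_NEGATIVE  : -604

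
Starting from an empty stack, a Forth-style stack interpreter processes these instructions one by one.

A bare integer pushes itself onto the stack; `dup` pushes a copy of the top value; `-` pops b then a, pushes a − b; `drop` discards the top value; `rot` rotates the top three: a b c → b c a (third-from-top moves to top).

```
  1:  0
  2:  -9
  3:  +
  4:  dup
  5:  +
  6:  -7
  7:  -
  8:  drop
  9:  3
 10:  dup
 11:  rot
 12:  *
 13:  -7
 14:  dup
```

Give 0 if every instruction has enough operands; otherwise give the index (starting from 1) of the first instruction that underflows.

11

0     [0]
-9    [0, -9]
+     [-9]
dup   [-9, -9]
+     [-18]
-7    [-18, -7]
-     [-11]
drop  []
3     [3]
dup   [3, 3]
rot  — needs 3 operands, stack has 2 → underflow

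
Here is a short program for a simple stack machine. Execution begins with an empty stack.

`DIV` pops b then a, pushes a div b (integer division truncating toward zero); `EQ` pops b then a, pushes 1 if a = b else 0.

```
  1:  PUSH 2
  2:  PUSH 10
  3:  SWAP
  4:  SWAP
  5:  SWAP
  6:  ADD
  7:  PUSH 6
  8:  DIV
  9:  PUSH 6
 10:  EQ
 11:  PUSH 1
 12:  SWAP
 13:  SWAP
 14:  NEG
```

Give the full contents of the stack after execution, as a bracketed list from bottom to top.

PUSH 2  → [2]
PUSH 10 → [2, 10]
SWAP    → [10, 2]
SWAP    → [2, 10]
SWAP    → [10, 2]
ADD     → [12]
PUSH 6  → [12, 6]
DIV     → [2]
PUSH 6  → [2, 6]
EQ      → [0]
PUSH 1  → [0, 1]
SWAP    → [1, 0]
SWAP    → [0, 1]
NEG     → [0, -1]

[0, -1]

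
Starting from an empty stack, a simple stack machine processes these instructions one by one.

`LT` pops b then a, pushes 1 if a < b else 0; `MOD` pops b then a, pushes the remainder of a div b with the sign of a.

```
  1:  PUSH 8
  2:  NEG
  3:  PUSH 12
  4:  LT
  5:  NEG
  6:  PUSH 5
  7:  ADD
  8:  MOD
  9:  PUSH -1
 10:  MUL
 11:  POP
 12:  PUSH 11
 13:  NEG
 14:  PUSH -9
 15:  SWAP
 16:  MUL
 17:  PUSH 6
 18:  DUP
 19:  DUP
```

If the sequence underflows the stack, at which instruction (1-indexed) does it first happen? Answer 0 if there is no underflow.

8

PUSH 8  : 8
NEG     : -8
PUSH 12 : -8 12
LT      : 1
NEG     : -1
PUSH 5  : -1 5
ADD     : 4
MOD  — needs 2 operands, stack has 1 → underflow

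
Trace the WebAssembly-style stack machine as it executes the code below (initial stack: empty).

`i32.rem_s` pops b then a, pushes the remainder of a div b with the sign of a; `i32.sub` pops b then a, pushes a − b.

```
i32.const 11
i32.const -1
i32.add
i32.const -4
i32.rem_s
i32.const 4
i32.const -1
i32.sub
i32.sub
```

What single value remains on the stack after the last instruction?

-3

i32.const 11 → [11]
i32.const -1 → [11, -1]
i32.add      → [10]
i32.const -4 → [10, -4]
i32.rem_s    → [2]
i32.const 4  → [2, 4]
i32.const -1 → [2, 4, -1]
i32.sub      → [2, 5]
i32.sub      → [-3]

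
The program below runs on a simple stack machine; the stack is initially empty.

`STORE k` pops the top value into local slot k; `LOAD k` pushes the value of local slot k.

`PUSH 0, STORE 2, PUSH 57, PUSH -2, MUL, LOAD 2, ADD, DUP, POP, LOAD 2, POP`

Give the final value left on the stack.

PUSH 0  : 0
STORE 2 : (empty)
PUSH 57 : 57
PUSH -2 : 57 -2
MUL     : -114
LOAD 2  : -114 0
ADD     : -114
DUP     : -114 -114
POP     : -114
LOAD 2  : -114 0
POP     : -114

-114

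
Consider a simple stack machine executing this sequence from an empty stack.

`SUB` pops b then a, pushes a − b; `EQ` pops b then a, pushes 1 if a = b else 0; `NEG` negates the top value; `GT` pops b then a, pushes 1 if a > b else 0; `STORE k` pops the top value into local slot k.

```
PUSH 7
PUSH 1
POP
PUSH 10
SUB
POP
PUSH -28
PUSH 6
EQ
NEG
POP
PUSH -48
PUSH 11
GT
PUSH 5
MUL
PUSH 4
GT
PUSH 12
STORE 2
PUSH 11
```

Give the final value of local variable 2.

PUSH 7   → [7]
PUSH 1   → [7, 1]
POP      → [7]
PUSH 10  → [7, 10]
SUB      → [-3]
POP      → []
PUSH -28 → [-28]
PUSH 6   → [-28, 6]
EQ       → [0]
NEG      → [0]
POP      → []
PUSH -48 → [-48]
PUSH 11  → [-48, 11]
GT       → [0]
PUSH 5   → [0, 5]
MUL      → [0]
PUSH 4   → [0, 4]
GT       → [0]
PUSH 12  → [0, 12]
STORE 2  → [0]
PUSH 11  → [0, 11]

12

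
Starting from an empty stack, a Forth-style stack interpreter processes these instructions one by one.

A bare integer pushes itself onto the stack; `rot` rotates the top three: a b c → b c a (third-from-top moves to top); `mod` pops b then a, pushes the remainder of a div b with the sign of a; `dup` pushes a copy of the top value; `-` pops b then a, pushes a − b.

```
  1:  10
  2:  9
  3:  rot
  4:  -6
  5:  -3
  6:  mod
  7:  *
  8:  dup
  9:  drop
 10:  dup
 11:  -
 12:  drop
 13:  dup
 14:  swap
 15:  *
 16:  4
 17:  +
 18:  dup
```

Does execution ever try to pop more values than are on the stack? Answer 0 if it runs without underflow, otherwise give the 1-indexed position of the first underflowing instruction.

10  [10]
9   [10, 9]
rot  — needs 3 operands, stack has 2 → underflow

3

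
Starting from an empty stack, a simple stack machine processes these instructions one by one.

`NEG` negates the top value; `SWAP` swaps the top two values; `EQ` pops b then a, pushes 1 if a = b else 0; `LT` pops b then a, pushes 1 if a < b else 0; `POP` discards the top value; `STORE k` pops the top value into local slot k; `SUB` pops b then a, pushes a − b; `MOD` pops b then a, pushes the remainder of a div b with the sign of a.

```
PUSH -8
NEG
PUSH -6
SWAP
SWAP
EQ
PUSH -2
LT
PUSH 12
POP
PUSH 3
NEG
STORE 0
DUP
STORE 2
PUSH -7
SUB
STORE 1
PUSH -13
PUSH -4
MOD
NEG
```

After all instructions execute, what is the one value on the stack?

1

PUSH -8   -8
NEG       8
PUSH -6   8 -6
SWAP      -6 8
SWAP      8 -6
EQ        0
PUSH -2   0 -2
LT        0
PUSH 12   0 12
POP       0
PUSH 3    0 3
NEG       0 -3
STORE 0   0
DUP       0 0
STORE 2   0
PUSH -7   0 -7
SUB       7
STORE 1   (empty)
PUSH -13  -13
PUSH -4   -13 -4
MOD       -1
NEG       1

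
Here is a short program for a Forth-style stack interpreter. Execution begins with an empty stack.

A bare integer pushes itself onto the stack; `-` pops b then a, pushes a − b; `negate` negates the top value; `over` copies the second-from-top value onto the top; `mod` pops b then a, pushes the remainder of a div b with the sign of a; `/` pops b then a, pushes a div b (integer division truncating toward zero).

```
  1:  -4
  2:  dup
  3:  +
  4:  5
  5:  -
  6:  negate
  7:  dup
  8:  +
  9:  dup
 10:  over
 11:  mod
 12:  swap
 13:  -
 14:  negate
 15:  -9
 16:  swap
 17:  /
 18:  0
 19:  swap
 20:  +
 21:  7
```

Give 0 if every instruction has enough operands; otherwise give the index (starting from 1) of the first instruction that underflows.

0

-4     -> [-4]
dup    -> [-4, -4]
+      -> [-8]
5      -> [-8, 5]
-      -> [-13]
negate -> [13]
dup    -> [13, 13]
+      -> [26]
dup    -> [26, 26]
over   -> [26, 26, 26]
mod    -> [26, 0]
swap   -> [0, 26]
-      -> [-26]
negate -> [26]
-9     -> [26, -9]
swap   -> [-9, 26]
/      -> [0]
0      -> [0, 0]
swap   -> [0, 0]
+      -> [0]
7      -> [0, 7]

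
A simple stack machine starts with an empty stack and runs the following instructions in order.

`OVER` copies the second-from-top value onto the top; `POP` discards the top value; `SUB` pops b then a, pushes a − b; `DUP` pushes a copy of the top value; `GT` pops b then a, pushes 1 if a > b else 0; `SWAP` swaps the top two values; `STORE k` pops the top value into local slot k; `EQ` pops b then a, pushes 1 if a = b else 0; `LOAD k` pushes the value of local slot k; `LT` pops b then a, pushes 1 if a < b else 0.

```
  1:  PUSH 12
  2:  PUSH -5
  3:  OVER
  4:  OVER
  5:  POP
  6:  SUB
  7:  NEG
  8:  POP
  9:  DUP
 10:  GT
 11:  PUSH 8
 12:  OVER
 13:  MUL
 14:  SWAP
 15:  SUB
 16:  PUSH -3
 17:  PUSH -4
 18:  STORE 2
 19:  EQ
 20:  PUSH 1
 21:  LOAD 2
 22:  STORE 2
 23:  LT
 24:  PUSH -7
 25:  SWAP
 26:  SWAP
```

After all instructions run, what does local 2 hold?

PUSH 12  12
PUSH -5  12 -5
OVER     12 -5 12
OVER     12 -5 12 -5
POP      12 -5 12
SUB      12 -17
NEG      12 17
POP      12
DUP      12 12
GT       0
PUSH 8   0 8
OVER     0 8 0
MUL      0 0
SWAP     0 0
SUB      0
PUSH -3  0 -3
PUSH -4  0 -3 -4
STORE 2  0 -3
EQ       0
PUSH 1   0 1
LOAD 2   0 1 -4
STORE 2  0 1
LT       1
PUSH -7  1 -7
SWAP     -7 1
SWAP     1 -7

-4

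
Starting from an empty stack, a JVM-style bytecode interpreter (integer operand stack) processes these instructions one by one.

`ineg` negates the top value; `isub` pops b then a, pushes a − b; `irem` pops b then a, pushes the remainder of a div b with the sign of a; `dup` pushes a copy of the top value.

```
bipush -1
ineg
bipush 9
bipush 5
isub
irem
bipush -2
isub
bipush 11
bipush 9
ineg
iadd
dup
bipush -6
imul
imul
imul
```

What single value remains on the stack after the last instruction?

-72

bipush -1 -> [-1]
ineg      -> [1]
bipush 9  -> [1, 9]
bipush 5  -> [1, 9, 5]
isub      -> [1, 4]
irem      -> [1]
bipush -2 -> [1, -2]
isub      -> [3]
bipush 11 -> [3, 11]
bipush 9  -> [3, 11, 9]
ineg      -> [3, 11, -9]
iadd      -> [3, 2]
dup       -> [3, 2, 2]
bipush -6 -> [3, 2, 2, -6]
imul      -> [3, 2, -12]
imul      -> [3, -24]
imul      -> [-72]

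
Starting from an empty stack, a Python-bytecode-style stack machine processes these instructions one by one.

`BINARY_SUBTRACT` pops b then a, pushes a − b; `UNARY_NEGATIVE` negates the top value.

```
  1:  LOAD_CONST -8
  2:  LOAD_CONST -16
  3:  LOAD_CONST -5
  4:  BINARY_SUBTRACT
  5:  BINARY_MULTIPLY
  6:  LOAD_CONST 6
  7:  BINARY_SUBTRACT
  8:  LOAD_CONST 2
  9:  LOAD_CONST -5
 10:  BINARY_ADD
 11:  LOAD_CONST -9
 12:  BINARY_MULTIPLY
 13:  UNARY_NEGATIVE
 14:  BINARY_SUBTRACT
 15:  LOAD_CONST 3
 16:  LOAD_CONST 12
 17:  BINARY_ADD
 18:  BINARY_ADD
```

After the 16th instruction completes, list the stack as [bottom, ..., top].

LOAD_CONST -8   : -8
LOAD_CONST -16  : -8 -16
LOAD_CONST -5   : -8 -16 -5
BINARY_SUBTRACT : -8 -11
BINARY_MULTIPLY : 88
LOAD_CONST 6    : 88 6
BINARY_SUBTRACT : 82
LOAD_CONST 2    : 82 2
LOAD_CONST -5   : 82 2 -5
BINARY_ADD      : 82 -3
LOAD_CONST -9   : 82 -3 -9
BINARY_MULTIPLY : 82 27
UNARY_NEGATIVE  : 82 -27
BINARY_SUBTRACT : 109
LOAD_CONST 3    : 109 3
LOAD_CONST 12   : 109 3 12

[109, 3, 12]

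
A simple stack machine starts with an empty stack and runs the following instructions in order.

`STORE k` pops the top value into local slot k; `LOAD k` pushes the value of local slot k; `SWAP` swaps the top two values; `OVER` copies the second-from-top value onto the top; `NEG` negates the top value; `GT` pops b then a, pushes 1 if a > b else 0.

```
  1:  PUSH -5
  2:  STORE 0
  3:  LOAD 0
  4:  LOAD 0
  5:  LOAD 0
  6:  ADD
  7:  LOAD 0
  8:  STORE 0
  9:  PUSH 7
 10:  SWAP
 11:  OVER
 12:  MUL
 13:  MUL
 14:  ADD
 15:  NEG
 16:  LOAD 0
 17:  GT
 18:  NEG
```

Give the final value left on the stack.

-1

PUSH -5 : -5
STORE 0 : (empty)
LOAD 0  : -5
LOAD 0  : -5 -5
LOAD 0  : -5 -5 -5
ADD     : -5 -10
LOAD 0  : -5 -10 -5
STORE 0 : -5 -10
PUSH 7  : -5 -10 7
SWAP    : -5 7 -10
OVER    : -5 7 -10 7
MUL     : -5 7 -70
MUL     : -5 -490
ADD     : -495
NEG     : 495
LOAD 0  : 495 -5
GT      : 1
NEG     : -1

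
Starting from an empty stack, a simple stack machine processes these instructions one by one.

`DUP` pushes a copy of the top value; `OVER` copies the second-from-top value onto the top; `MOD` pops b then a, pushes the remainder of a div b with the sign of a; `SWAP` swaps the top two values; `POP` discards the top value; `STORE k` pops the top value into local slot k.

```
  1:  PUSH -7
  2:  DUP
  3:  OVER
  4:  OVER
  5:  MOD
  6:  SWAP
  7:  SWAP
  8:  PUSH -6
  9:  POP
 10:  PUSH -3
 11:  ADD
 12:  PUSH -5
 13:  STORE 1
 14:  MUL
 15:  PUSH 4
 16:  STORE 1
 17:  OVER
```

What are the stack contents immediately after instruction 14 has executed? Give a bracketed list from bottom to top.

PUSH -7 : -7
DUP     : -7 -7
OVER    : -7 -7 -7
OVER    : -7 -7 -7 -7
MOD     : -7 -7 0
SWAP    : -7 0 -7
SWAP    : -7 -7 0
PUSH -6 : -7 -7 0 -6
POP     : -7 -7 0
PUSH -3 : -7 -7 0 -3
ADD     : -7 -7 -3
PUSH -5 : -7 -7 -3 -5
STORE 1 : -7 -7 -3
MUL     : -7 21

[-7, 21]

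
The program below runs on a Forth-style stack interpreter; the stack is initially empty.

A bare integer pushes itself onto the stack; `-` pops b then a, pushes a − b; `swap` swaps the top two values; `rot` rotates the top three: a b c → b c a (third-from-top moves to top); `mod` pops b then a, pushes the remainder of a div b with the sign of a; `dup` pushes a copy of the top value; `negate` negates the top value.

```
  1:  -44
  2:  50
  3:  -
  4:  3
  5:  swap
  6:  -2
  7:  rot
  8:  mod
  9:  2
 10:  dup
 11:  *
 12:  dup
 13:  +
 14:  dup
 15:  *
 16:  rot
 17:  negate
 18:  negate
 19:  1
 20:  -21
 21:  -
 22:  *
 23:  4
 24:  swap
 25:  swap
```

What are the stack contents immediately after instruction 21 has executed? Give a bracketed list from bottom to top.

[-2, 64, -94, 22]

-44     [-44]
50      [-44, 50]
-       [-94]
3       [-94, 3]
swap    [3, -94]
-2      [3, -94, -2]
rot     [-94, -2, 3]
mod     [-94, -2]
2       [-94, -2, 2]
dup     [-94, -2, 2, 2]
*       [-94, -2, 4]
dup     [-94, -2, 4, 4]
+       [-94, -2, 8]
dup     [-94, -2, 8, 8]
*       [-94, -2, 64]
rot     [-2, 64, -94]
negate  [-2, 64, 94]
negate  [-2, 64, -94]
1       [-2, 64, -94, 1]
-21     [-2, 64, -94, 1, -21]
-       [-2, 64, -94, 22]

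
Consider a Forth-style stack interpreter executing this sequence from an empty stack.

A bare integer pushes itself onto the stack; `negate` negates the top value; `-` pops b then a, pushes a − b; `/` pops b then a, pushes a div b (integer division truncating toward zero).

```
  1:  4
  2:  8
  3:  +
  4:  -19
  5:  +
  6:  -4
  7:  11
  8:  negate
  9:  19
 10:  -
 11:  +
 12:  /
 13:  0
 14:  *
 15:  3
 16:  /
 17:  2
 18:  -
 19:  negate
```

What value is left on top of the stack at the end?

2

4      -> 4
8      -> 4 8
+      -> 12
-19    -> 12 -19
+      -> -7
-4     -> -7 -4
11     -> -7 -4 11
negate -> -7 -4 -11
19     -> -7 -4 -11 19
-      -> -7 -4 -30
+      -> -7 -34
/      -> 0
0      -> 0 0
*      -> 0
3      -> 0 3
/      -> 0
2      -> 0 2
-      -> -2
negate -> 2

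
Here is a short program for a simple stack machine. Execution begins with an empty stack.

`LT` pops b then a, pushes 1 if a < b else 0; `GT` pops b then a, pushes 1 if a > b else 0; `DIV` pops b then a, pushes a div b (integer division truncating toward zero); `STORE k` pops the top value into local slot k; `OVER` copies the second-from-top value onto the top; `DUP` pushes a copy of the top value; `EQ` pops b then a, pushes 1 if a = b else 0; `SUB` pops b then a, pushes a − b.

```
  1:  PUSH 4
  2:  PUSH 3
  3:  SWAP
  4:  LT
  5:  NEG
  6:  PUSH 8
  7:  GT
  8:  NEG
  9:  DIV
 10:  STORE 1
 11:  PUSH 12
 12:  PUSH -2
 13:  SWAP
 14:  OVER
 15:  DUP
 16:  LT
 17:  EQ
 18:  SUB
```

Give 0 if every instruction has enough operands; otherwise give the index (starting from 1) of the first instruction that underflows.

PUSH 4 -> [4]
PUSH 3 -> [4, 3]
SWAP   -> [3, 4]
LT     -> [1]
NEG    -> [-1]
PUSH 8 -> [-1, 8]
GT     -> [0]
NEG    -> [0]
DIV  — needs 2 operands, stack has 1 → underflow

9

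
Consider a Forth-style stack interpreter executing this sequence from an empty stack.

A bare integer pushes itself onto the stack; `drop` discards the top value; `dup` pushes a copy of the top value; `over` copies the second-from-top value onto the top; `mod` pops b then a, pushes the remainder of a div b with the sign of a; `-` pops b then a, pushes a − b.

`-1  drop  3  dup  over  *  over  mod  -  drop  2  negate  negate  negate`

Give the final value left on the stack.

-2

-1     → [-1]
drop   → []
3      → [3]
dup    → [3, 3]
over   → [3, 3, 3]
*      → [3, 9]
over   → [3, 9, 3]
mod    → [3, 0]
-      → [3]
drop   → []
2      → [2]
negate → [-2]
negate → [2]
negate → [-2]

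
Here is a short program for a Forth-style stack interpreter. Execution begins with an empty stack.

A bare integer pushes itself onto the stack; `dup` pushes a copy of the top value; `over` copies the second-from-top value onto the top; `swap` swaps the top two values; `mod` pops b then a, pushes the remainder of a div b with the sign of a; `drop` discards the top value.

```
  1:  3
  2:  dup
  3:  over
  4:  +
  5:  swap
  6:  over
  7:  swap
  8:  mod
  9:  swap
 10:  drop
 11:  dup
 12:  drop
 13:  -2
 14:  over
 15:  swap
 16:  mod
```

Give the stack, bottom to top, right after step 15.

3    -> 3
dup  -> 3 3
over -> 3 3 3
+    -> 3 6
swap -> 6 3
over -> 6 3 6
swap -> 6 6 3
mod  -> 6 0
swap -> 0 6
drop -> 0
dup  -> 0 0
drop -> 0
-2   -> 0 -2
over -> 0 -2 0
swap -> 0 0 -2

[0, 0, -2]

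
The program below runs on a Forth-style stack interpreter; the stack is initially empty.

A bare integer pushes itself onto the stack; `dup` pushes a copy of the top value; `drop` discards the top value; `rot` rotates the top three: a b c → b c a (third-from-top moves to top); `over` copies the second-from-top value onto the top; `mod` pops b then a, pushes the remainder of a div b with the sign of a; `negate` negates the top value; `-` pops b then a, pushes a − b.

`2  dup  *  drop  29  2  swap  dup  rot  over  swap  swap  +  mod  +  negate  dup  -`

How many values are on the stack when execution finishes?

2       2
dup     2 2
*       4
drop    (empty)
29      29
2       29 2
swap    2 29
dup     2 29 29
rot     29 29 2
over    29 29 2 29
swap    29 29 29 2
swap    29 29 2 29
+       29 29 31
mod     29 29
+       58
negate  -58
dup     -58 -58
-       0

1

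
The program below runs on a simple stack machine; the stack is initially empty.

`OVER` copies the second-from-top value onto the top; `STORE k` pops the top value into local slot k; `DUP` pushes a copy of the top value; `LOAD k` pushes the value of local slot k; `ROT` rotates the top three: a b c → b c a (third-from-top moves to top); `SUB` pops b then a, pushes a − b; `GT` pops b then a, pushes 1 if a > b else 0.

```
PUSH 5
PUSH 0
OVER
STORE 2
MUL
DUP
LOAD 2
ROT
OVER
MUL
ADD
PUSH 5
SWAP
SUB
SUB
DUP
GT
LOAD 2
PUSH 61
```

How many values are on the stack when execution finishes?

3

PUSH 5  -> 5
PUSH 0  -> 5 0
OVER    -> 5 0 5
STORE 2 -> 5 0
MUL     -> 0
DUP     -> 0 0
LOAD 2  -> 0 0 5
ROT     -> 0 5 0
OVER    -> 0 5 0 5
MUL     -> 0 5 0
ADD     -> 0 5
PUSH 5  -> 0 5 5
SWAP    -> 0 5 5
SUB     -> 0 0
SUB     -> 0
DUP     -> 0 0
GT      -> 0
LOAD 2  -> 0 5
PUSH 61 -> 0 5 61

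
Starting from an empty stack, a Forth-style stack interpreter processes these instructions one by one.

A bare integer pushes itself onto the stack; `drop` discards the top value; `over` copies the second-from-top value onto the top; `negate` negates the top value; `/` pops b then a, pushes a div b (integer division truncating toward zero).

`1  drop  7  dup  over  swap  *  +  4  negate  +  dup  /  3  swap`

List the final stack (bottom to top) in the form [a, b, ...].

1      -> 1
drop   -> (empty)
7      -> 7
dup    -> 7 7
over   -> 7 7 7
swap   -> 7 7 7
*      -> 7 49
+      -> 56
4      -> 56 4
negate -> 56 -4
+      -> 52
dup    -> 52 52
/      -> 1
3      -> 1 3
swap   -> 3 1

[3, 1]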